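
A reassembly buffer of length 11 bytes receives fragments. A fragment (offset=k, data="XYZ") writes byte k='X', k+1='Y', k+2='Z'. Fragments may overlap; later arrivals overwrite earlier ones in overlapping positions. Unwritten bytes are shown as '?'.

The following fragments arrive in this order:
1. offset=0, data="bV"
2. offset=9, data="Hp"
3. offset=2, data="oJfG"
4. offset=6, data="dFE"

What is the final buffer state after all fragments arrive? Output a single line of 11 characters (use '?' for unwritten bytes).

Answer: bVoJfGdFEHp

Derivation:
Fragment 1: offset=0 data="bV" -> buffer=bV?????????
Fragment 2: offset=9 data="Hp" -> buffer=bV???????Hp
Fragment 3: offset=2 data="oJfG" -> buffer=bVoJfG???Hp
Fragment 4: offset=6 data="dFE" -> buffer=bVoJfGdFEHp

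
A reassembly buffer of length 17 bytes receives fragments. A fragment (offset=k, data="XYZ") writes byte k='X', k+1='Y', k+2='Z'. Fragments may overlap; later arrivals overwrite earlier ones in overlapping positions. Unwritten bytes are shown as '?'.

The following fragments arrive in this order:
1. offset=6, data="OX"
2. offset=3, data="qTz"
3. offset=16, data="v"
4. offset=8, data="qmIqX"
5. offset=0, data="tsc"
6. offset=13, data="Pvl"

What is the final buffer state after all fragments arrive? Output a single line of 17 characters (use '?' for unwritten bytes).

Fragment 1: offset=6 data="OX" -> buffer=??????OX?????????
Fragment 2: offset=3 data="qTz" -> buffer=???qTzOX?????????
Fragment 3: offset=16 data="v" -> buffer=???qTzOX????????v
Fragment 4: offset=8 data="qmIqX" -> buffer=???qTzOXqmIqX???v
Fragment 5: offset=0 data="tsc" -> buffer=tscqTzOXqmIqX???v
Fragment 6: offset=13 data="Pvl" -> buffer=tscqTzOXqmIqXPvlv

Answer: tscqTzOXqmIqXPvlv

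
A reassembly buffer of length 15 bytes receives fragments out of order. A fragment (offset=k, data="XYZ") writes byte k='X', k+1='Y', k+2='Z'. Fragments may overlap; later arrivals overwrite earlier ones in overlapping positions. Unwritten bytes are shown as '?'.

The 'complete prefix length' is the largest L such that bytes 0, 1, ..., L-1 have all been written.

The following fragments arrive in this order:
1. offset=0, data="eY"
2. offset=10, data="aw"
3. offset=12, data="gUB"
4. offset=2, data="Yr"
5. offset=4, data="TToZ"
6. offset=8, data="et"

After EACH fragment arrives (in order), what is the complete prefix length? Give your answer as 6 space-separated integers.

Fragment 1: offset=0 data="eY" -> buffer=eY????????????? -> prefix_len=2
Fragment 2: offset=10 data="aw" -> buffer=eY????????aw??? -> prefix_len=2
Fragment 3: offset=12 data="gUB" -> buffer=eY????????awgUB -> prefix_len=2
Fragment 4: offset=2 data="Yr" -> buffer=eYYr??????awgUB -> prefix_len=4
Fragment 5: offset=4 data="TToZ" -> buffer=eYYrTToZ??awgUB -> prefix_len=8
Fragment 6: offset=8 data="et" -> buffer=eYYrTToZetawgUB -> prefix_len=15

Answer: 2 2 2 4 8 15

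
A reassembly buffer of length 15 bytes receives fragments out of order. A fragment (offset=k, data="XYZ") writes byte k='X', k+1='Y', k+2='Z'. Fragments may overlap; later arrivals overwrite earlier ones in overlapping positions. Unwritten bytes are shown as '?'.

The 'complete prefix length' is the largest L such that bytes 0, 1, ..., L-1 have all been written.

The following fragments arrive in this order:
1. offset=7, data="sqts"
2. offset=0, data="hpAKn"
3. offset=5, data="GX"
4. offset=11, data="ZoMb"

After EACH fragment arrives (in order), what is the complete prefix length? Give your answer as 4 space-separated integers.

Fragment 1: offset=7 data="sqts" -> buffer=???????sqts???? -> prefix_len=0
Fragment 2: offset=0 data="hpAKn" -> buffer=hpAKn??sqts???? -> prefix_len=5
Fragment 3: offset=5 data="GX" -> buffer=hpAKnGXsqts???? -> prefix_len=11
Fragment 4: offset=11 data="ZoMb" -> buffer=hpAKnGXsqtsZoMb -> prefix_len=15

Answer: 0 5 11 15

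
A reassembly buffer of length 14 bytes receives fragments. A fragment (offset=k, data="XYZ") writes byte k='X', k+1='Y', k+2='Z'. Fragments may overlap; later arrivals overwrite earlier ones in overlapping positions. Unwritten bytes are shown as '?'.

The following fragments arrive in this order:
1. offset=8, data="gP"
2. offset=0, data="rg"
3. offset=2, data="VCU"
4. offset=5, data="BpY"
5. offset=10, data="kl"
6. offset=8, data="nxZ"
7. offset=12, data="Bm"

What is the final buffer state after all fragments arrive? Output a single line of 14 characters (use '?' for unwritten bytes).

Fragment 1: offset=8 data="gP" -> buffer=????????gP????
Fragment 2: offset=0 data="rg" -> buffer=rg??????gP????
Fragment 3: offset=2 data="VCU" -> buffer=rgVCU???gP????
Fragment 4: offset=5 data="BpY" -> buffer=rgVCUBpYgP????
Fragment 5: offset=10 data="kl" -> buffer=rgVCUBpYgPkl??
Fragment 6: offset=8 data="nxZ" -> buffer=rgVCUBpYnxZl??
Fragment 7: offset=12 data="Bm" -> buffer=rgVCUBpYnxZlBm

Answer: rgVCUBpYnxZlBm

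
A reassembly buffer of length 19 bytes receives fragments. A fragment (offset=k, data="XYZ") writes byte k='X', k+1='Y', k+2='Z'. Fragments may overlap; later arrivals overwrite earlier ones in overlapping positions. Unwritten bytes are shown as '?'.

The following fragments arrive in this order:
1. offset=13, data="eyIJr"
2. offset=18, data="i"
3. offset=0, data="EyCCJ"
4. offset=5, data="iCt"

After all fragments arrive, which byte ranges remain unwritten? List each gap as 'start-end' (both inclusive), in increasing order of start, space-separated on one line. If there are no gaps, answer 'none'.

Answer: 8-12

Derivation:
Fragment 1: offset=13 len=5
Fragment 2: offset=18 len=1
Fragment 3: offset=0 len=5
Fragment 4: offset=5 len=3
Gaps: 8-12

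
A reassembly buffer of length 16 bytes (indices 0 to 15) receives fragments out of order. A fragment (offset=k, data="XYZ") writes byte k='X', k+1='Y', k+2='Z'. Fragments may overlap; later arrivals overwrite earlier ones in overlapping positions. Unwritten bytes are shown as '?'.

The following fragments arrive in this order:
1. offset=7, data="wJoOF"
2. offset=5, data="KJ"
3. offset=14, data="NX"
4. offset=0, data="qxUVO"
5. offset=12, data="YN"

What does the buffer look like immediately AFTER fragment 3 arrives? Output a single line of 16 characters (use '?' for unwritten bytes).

Answer: ?????KJwJoOF??NX

Derivation:
Fragment 1: offset=7 data="wJoOF" -> buffer=???????wJoOF????
Fragment 2: offset=5 data="KJ" -> buffer=?????KJwJoOF????
Fragment 3: offset=14 data="NX" -> buffer=?????KJwJoOF??NX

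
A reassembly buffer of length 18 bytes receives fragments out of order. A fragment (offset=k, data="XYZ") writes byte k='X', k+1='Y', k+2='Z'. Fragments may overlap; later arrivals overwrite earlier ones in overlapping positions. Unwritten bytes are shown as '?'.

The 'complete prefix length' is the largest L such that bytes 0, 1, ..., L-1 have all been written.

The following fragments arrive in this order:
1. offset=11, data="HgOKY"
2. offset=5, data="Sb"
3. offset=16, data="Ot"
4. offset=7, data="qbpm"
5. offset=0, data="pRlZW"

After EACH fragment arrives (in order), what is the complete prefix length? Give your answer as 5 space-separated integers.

Fragment 1: offset=11 data="HgOKY" -> buffer=???????????HgOKY?? -> prefix_len=0
Fragment 2: offset=5 data="Sb" -> buffer=?????Sb????HgOKY?? -> prefix_len=0
Fragment 3: offset=16 data="Ot" -> buffer=?????Sb????HgOKYOt -> prefix_len=0
Fragment 4: offset=7 data="qbpm" -> buffer=?????SbqbpmHgOKYOt -> prefix_len=0
Fragment 5: offset=0 data="pRlZW" -> buffer=pRlZWSbqbpmHgOKYOt -> prefix_len=18

Answer: 0 0 0 0 18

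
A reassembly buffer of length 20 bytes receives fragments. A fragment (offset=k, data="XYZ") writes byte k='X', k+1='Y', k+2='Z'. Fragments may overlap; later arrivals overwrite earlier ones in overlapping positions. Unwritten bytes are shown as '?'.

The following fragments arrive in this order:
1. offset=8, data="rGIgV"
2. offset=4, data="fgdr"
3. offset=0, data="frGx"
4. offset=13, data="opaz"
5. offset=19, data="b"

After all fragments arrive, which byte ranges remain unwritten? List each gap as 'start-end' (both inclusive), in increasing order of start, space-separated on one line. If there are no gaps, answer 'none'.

Answer: 17-18

Derivation:
Fragment 1: offset=8 len=5
Fragment 2: offset=4 len=4
Fragment 3: offset=0 len=4
Fragment 4: offset=13 len=4
Fragment 5: offset=19 len=1
Gaps: 17-18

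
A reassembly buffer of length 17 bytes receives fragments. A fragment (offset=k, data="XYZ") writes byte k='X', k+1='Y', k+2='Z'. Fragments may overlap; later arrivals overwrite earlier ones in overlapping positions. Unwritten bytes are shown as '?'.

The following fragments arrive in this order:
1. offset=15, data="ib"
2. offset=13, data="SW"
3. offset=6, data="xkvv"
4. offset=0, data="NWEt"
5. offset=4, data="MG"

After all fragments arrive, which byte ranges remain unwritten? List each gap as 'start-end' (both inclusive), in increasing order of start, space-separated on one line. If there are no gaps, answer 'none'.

Answer: 10-12

Derivation:
Fragment 1: offset=15 len=2
Fragment 2: offset=13 len=2
Fragment 3: offset=6 len=4
Fragment 4: offset=0 len=4
Fragment 5: offset=4 len=2
Gaps: 10-12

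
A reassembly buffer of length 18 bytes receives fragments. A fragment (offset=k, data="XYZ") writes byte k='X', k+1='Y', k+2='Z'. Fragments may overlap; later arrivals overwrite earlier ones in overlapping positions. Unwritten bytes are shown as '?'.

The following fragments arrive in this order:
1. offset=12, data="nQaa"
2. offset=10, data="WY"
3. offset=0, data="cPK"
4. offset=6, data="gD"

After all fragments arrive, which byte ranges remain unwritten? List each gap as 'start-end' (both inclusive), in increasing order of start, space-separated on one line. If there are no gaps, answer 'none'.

Answer: 3-5 8-9 16-17

Derivation:
Fragment 1: offset=12 len=4
Fragment 2: offset=10 len=2
Fragment 3: offset=0 len=3
Fragment 4: offset=6 len=2
Gaps: 3-5 8-9 16-17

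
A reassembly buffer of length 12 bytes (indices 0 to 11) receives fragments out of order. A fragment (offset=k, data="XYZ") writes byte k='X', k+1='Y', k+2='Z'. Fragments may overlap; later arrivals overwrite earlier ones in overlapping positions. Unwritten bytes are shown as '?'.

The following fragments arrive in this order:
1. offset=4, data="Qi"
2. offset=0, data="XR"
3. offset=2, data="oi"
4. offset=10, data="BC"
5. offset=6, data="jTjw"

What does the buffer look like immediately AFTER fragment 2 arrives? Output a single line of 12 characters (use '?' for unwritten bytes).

Answer: XR??Qi??????

Derivation:
Fragment 1: offset=4 data="Qi" -> buffer=????Qi??????
Fragment 2: offset=0 data="XR" -> buffer=XR??Qi??????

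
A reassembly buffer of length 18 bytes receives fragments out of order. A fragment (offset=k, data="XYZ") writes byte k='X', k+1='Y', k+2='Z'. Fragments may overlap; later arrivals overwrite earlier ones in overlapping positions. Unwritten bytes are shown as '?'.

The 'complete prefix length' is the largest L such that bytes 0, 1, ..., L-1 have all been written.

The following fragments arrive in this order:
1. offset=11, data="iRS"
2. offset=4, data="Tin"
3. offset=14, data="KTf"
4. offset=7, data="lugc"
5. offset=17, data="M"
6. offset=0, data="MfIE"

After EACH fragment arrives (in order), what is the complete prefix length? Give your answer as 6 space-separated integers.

Answer: 0 0 0 0 0 18

Derivation:
Fragment 1: offset=11 data="iRS" -> buffer=???????????iRS???? -> prefix_len=0
Fragment 2: offset=4 data="Tin" -> buffer=????Tin????iRS???? -> prefix_len=0
Fragment 3: offset=14 data="KTf" -> buffer=????Tin????iRSKTf? -> prefix_len=0
Fragment 4: offset=7 data="lugc" -> buffer=????TinlugciRSKTf? -> prefix_len=0
Fragment 5: offset=17 data="M" -> buffer=????TinlugciRSKTfM -> prefix_len=0
Fragment 6: offset=0 data="MfIE" -> buffer=MfIETinlugciRSKTfM -> prefix_len=18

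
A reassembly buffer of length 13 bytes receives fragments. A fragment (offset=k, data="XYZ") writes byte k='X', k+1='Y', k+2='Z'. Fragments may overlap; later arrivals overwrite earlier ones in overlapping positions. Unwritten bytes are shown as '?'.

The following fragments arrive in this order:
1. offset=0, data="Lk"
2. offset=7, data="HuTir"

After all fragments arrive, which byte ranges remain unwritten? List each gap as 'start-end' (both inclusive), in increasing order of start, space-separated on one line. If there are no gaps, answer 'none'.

Answer: 2-6 12-12

Derivation:
Fragment 1: offset=0 len=2
Fragment 2: offset=7 len=5
Gaps: 2-6 12-12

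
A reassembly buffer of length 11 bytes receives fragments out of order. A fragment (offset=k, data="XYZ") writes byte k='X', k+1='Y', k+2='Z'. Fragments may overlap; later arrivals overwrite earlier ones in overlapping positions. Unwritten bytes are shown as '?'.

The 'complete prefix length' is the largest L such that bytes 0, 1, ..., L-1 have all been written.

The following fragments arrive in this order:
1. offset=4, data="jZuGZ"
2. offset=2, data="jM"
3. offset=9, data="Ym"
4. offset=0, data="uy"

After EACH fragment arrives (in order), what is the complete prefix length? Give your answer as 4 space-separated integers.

Answer: 0 0 0 11

Derivation:
Fragment 1: offset=4 data="jZuGZ" -> buffer=????jZuGZ?? -> prefix_len=0
Fragment 2: offset=2 data="jM" -> buffer=??jMjZuGZ?? -> prefix_len=0
Fragment 3: offset=9 data="Ym" -> buffer=??jMjZuGZYm -> prefix_len=0
Fragment 4: offset=0 data="uy" -> buffer=uyjMjZuGZYm -> prefix_len=11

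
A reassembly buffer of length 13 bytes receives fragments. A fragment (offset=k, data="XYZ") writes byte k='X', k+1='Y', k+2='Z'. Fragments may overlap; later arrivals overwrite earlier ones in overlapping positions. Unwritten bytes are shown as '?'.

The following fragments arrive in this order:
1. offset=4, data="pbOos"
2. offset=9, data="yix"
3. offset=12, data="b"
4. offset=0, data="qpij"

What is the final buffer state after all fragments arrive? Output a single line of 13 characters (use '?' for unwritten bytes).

Answer: qpijpbOosyixb

Derivation:
Fragment 1: offset=4 data="pbOos" -> buffer=????pbOos????
Fragment 2: offset=9 data="yix" -> buffer=????pbOosyix?
Fragment 3: offset=12 data="b" -> buffer=????pbOosyixb
Fragment 4: offset=0 data="qpij" -> buffer=qpijpbOosyixb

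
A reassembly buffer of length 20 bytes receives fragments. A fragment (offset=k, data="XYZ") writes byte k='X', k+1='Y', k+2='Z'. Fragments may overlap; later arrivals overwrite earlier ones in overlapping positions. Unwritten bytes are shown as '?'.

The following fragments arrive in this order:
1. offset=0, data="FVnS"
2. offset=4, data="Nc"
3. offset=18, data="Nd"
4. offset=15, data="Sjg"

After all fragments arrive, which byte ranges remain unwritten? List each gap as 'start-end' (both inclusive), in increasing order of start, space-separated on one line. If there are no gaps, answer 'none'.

Fragment 1: offset=0 len=4
Fragment 2: offset=4 len=2
Fragment 3: offset=18 len=2
Fragment 4: offset=15 len=3
Gaps: 6-14

Answer: 6-14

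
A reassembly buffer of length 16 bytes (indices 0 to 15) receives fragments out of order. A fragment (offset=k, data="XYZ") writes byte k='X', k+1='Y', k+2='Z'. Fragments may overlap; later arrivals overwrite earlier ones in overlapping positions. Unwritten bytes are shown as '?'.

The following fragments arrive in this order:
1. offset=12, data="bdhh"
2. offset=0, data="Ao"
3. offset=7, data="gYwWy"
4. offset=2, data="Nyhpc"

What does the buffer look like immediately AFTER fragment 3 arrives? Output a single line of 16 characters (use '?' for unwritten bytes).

Fragment 1: offset=12 data="bdhh" -> buffer=????????????bdhh
Fragment 2: offset=0 data="Ao" -> buffer=Ao??????????bdhh
Fragment 3: offset=7 data="gYwWy" -> buffer=Ao?????gYwWybdhh

Answer: Ao?????gYwWybdhh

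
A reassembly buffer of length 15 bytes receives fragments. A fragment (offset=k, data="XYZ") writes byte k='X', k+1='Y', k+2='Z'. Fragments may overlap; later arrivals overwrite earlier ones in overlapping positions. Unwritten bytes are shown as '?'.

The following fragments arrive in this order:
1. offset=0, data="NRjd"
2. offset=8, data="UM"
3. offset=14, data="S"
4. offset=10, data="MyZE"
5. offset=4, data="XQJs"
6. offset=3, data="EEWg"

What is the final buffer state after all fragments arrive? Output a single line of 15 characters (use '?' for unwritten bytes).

Answer: NRjEEWgsUMMyZES

Derivation:
Fragment 1: offset=0 data="NRjd" -> buffer=NRjd???????????
Fragment 2: offset=8 data="UM" -> buffer=NRjd????UM?????
Fragment 3: offset=14 data="S" -> buffer=NRjd????UM????S
Fragment 4: offset=10 data="MyZE" -> buffer=NRjd????UMMyZES
Fragment 5: offset=4 data="XQJs" -> buffer=NRjdXQJsUMMyZES
Fragment 6: offset=3 data="EEWg" -> buffer=NRjEEWgsUMMyZES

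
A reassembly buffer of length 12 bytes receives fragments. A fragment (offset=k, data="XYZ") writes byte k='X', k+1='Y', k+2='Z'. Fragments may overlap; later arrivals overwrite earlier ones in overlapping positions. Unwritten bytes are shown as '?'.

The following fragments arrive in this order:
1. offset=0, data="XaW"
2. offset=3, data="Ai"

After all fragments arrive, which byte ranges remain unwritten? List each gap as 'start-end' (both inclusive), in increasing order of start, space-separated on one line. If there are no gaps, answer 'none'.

Fragment 1: offset=0 len=3
Fragment 2: offset=3 len=2
Gaps: 5-11

Answer: 5-11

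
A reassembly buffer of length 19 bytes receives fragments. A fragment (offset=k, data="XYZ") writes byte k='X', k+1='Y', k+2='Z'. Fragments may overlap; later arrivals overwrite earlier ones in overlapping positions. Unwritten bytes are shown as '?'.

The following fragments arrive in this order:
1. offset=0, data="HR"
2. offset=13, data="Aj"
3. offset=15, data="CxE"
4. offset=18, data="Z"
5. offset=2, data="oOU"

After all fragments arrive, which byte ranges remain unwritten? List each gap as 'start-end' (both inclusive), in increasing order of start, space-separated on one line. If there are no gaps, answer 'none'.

Fragment 1: offset=0 len=2
Fragment 2: offset=13 len=2
Fragment 3: offset=15 len=3
Fragment 4: offset=18 len=1
Fragment 5: offset=2 len=3
Gaps: 5-12

Answer: 5-12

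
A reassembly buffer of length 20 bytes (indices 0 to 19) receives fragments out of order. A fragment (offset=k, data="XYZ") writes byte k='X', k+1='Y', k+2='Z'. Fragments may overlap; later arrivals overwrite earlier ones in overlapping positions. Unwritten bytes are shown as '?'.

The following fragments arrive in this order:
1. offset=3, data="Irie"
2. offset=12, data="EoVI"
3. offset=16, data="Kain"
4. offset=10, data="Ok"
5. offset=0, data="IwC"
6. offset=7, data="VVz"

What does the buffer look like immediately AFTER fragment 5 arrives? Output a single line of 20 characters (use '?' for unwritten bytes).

Answer: IwCIrie???OkEoVIKain

Derivation:
Fragment 1: offset=3 data="Irie" -> buffer=???Irie?????????????
Fragment 2: offset=12 data="EoVI" -> buffer=???Irie?????EoVI????
Fragment 3: offset=16 data="Kain" -> buffer=???Irie?????EoVIKain
Fragment 4: offset=10 data="Ok" -> buffer=???Irie???OkEoVIKain
Fragment 5: offset=0 data="IwC" -> buffer=IwCIrie???OkEoVIKain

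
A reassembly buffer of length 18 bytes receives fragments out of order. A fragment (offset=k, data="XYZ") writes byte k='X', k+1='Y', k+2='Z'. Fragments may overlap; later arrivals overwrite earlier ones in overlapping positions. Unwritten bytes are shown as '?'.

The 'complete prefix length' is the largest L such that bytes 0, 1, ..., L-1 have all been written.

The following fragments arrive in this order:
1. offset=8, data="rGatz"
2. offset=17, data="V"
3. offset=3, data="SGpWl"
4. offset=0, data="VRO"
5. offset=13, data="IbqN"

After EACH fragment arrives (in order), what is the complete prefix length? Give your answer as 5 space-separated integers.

Fragment 1: offset=8 data="rGatz" -> buffer=????????rGatz????? -> prefix_len=0
Fragment 2: offset=17 data="V" -> buffer=????????rGatz????V -> prefix_len=0
Fragment 3: offset=3 data="SGpWl" -> buffer=???SGpWlrGatz????V -> prefix_len=0
Fragment 4: offset=0 data="VRO" -> buffer=VROSGpWlrGatz????V -> prefix_len=13
Fragment 5: offset=13 data="IbqN" -> buffer=VROSGpWlrGatzIbqNV -> prefix_len=18

Answer: 0 0 0 13 18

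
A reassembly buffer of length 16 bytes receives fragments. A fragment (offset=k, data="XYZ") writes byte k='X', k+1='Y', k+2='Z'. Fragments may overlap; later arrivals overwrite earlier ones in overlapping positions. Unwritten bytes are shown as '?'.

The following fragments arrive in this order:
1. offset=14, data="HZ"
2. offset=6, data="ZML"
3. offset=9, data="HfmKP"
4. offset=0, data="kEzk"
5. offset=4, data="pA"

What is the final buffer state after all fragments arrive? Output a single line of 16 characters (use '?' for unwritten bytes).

Answer: kEzkpAZMLHfmKPHZ

Derivation:
Fragment 1: offset=14 data="HZ" -> buffer=??????????????HZ
Fragment 2: offset=6 data="ZML" -> buffer=??????ZML?????HZ
Fragment 3: offset=9 data="HfmKP" -> buffer=??????ZMLHfmKPHZ
Fragment 4: offset=0 data="kEzk" -> buffer=kEzk??ZMLHfmKPHZ
Fragment 5: offset=4 data="pA" -> buffer=kEzkpAZMLHfmKPHZ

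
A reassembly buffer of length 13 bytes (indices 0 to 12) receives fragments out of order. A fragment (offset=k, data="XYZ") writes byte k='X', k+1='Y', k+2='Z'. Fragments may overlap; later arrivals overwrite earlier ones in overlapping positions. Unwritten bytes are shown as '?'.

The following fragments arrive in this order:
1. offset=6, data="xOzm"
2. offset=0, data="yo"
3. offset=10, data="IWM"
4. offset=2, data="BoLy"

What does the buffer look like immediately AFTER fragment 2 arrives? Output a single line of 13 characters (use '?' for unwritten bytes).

Fragment 1: offset=6 data="xOzm" -> buffer=??????xOzm???
Fragment 2: offset=0 data="yo" -> buffer=yo????xOzm???

Answer: yo????xOzm???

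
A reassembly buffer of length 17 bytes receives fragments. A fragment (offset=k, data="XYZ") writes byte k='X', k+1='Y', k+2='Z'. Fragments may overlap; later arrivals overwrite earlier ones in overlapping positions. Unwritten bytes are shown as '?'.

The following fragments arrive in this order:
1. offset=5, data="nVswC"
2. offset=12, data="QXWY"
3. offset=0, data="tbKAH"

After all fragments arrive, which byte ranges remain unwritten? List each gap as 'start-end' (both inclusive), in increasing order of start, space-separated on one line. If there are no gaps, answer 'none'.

Answer: 10-11 16-16

Derivation:
Fragment 1: offset=5 len=5
Fragment 2: offset=12 len=4
Fragment 3: offset=0 len=5
Gaps: 10-11 16-16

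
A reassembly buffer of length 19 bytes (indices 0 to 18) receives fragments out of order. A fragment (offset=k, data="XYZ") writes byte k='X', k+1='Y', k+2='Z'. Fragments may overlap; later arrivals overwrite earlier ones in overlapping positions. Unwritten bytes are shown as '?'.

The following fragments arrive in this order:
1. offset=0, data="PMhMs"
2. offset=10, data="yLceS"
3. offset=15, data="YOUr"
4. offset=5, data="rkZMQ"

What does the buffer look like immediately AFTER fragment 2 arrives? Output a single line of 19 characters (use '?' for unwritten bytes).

Fragment 1: offset=0 data="PMhMs" -> buffer=PMhMs??????????????
Fragment 2: offset=10 data="yLceS" -> buffer=PMhMs?????yLceS????

Answer: PMhMs?????yLceS????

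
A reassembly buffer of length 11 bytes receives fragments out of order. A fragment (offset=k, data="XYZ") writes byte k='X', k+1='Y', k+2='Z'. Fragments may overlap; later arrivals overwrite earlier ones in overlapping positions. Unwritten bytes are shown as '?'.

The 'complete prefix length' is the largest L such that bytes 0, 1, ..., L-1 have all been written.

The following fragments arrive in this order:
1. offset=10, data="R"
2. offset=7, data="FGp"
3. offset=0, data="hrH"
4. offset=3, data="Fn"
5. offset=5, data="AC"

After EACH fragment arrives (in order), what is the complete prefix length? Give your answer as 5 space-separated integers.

Answer: 0 0 3 5 11

Derivation:
Fragment 1: offset=10 data="R" -> buffer=??????????R -> prefix_len=0
Fragment 2: offset=7 data="FGp" -> buffer=???????FGpR -> prefix_len=0
Fragment 3: offset=0 data="hrH" -> buffer=hrH????FGpR -> prefix_len=3
Fragment 4: offset=3 data="Fn" -> buffer=hrHFn??FGpR -> prefix_len=5
Fragment 5: offset=5 data="AC" -> buffer=hrHFnACFGpR -> prefix_len=11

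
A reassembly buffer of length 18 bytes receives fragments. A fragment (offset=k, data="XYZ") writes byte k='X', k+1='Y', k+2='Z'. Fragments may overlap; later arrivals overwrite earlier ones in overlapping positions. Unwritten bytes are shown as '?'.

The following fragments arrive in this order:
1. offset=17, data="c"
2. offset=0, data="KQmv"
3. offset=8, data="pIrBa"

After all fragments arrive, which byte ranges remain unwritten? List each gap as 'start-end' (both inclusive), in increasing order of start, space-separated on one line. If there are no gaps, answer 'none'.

Answer: 4-7 13-16

Derivation:
Fragment 1: offset=17 len=1
Fragment 2: offset=0 len=4
Fragment 3: offset=8 len=5
Gaps: 4-7 13-16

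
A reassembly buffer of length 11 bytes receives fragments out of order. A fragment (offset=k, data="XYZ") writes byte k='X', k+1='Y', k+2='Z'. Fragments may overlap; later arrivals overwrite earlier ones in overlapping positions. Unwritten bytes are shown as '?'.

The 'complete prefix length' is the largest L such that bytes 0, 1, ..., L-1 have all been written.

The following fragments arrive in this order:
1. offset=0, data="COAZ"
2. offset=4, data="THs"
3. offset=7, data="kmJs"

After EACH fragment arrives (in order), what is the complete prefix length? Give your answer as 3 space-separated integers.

Answer: 4 7 11

Derivation:
Fragment 1: offset=0 data="COAZ" -> buffer=COAZ??????? -> prefix_len=4
Fragment 2: offset=4 data="THs" -> buffer=COAZTHs???? -> prefix_len=7
Fragment 3: offset=7 data="kmJs" -> buffer=COAZTHskmJs -> prefix_len=11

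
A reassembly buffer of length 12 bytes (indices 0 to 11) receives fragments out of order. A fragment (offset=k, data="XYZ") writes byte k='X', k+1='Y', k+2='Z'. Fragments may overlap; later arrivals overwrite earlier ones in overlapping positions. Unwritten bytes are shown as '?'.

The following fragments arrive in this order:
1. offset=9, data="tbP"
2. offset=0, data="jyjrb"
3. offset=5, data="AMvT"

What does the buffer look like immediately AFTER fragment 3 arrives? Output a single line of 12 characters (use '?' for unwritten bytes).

Fragment 1: offset=9 data="tbP" -> buffer=?????????tbP
Fragment 2: offset=0 data="jyjrb" -> buffer=jyjrb????tbP
Fragment 3: offset=5 data="AMvT" -> buffer=jyjrbAMvTtbP

Answer: jyjrbAMvTtbP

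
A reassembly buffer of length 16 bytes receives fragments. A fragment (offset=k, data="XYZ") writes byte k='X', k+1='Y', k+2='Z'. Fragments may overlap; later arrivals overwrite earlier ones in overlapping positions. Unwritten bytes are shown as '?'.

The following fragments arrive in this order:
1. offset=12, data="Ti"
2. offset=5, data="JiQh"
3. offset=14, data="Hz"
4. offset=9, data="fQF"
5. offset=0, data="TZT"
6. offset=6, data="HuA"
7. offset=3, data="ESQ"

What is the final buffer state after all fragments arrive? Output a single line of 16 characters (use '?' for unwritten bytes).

Answer: TZTESQHuAfQFTiHz

Derivation:
Fragment 1: offset=12 data="Ti" -> buffer=????????????Ti??
Fragment 2: offset=5 data="JiQh" -> buffer=?????JiQh???Ti??
Fragment 3: offset=14 data="Hz" -> buffer=?????JiQh???TiHz
Fragment 4: offset=9 data="fQF" -> buffer=?????JiQhfQFTiHz
Fragment 5: offset=0 data="TZT" -> buffer=TZT??JiQhfQFTiHz
Fragment 6: offset=6 data="HuA" -> buffer=TZT??JHuAfQFTiHz
Fragment 7: offset=3 data="ESQ" -> buffer=TZTESQHuAfQFTiHz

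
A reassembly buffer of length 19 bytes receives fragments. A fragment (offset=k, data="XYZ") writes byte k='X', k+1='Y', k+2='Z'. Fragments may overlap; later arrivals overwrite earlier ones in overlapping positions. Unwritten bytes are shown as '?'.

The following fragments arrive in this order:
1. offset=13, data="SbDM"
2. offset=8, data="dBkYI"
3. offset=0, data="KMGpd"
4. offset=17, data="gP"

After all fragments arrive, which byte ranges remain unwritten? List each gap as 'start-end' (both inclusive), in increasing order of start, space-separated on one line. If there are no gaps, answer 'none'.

Answer: 5-7

Derivation:
Fragment 1: offset=13 len=4
Fragment 2: offset=8 len=5
Fragment 3: offset=0 len=5
Fragment 4: offset=17 len=2
Gaps: 5-7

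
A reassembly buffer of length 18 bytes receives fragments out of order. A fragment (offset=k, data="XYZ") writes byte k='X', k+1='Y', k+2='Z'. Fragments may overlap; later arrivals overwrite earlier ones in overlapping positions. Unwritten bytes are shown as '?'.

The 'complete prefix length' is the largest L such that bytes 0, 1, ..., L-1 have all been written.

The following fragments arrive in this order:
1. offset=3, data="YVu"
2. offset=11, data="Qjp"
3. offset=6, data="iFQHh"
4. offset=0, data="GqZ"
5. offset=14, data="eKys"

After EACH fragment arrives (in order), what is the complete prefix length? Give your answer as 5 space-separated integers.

Fragment 1: offset=3 data="YVu" -> buffer=???YVu???????????? -> prefix_len=0
Fragment 2: offset=11 data="Qjp" -> buffer=???YVu?????Qjp???? -> prefix_len=0
Fragment 3: offset=6 data="iFQHh" -> buffer=???YVuiFQHhQjp???? -> prefix_len=0
Fragment 4: offset=0 data="GqZ" -> buffer=GqZYVuiFQHhQjp???? -> prefix_len=14
Fragment 5: offset=14 data="eKys" -> buffer=GqZYVuiFQHhQjpeKys -> prefix_len=18

Answer: 0 0 0 14 18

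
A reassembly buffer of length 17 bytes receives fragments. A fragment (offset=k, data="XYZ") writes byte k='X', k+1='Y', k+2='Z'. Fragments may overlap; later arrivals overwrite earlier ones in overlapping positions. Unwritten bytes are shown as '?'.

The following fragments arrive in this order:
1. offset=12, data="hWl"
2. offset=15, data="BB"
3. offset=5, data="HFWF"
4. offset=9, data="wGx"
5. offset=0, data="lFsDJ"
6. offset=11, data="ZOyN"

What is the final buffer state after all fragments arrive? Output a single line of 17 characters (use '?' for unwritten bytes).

Answer: lFsDJHFWFwGZOyNBB

Derivation:
Fragment 1: offset=12 data="hWl" -> buffer=????????????hWl??
Fragment 2: offset=15 data="BB" -> buffer=????????????hWlBB
Fragment 3: offset=5 data="HFWF" -> buffer=?????HFWF???hWlBB
Fragment 4: offset=9 data="wGx" -> buffer=?????HFWFwGxhWlBB
Fragment 5: offset=0 data="lFsDJ" -> buffer=lFsDJHFWFwGxhWlBB
Fragment 6: offset=11 data="ZOyN" -> buffer=lFsDJHFWFwGZOyNBB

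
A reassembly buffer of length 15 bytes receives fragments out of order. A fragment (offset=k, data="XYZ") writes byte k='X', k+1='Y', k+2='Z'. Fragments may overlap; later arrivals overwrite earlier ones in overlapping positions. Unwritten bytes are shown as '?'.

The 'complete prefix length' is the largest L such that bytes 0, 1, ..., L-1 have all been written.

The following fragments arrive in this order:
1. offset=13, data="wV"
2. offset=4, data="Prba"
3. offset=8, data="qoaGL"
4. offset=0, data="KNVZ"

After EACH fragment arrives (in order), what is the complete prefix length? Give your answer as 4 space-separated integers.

Answer: 0 0 0 15

Derivation:
Fragment 1: offset=13 data="wV" -> buffer=?????????????wV -> prefix_len=0
Fragment 2: offset=4 data="Prba" -> buffer=????Prba?????wV -> prefix_len=0
Fragment 3: offset=8 data="qoaGL" -> buffer=????PrbaqoaGLwV -> prefix_len=0
Fragment 4: offset=0 data="KNVZ" -> buffer=KNVZPrbaqoaGLwV -> prefix_len=15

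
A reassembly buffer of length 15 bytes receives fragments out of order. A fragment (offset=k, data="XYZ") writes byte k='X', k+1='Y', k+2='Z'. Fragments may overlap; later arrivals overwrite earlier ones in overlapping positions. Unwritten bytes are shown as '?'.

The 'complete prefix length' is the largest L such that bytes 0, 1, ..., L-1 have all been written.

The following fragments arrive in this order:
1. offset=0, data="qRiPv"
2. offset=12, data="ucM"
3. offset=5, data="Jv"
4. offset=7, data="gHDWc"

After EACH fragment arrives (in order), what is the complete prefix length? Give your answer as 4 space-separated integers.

Answer: 5 5 7 15

Derivation:
Fragment 1: offset=0 data="qRiPv" -> buffer=qRiPv?????????? -> prefix_len=5
Fragment 2: offset=12 data="ucM" -> buffer=qRiPv???????ucM -> prefix_len=5
Fragment 3: offset=5 data="Jv" -> buffer=qRiPvJv?????ucM -> prefix_len=7
Fragment 4: offset=7 data="gHDWc" -> buffer=qRiPvJvgHDWcucM -> prefix_len=15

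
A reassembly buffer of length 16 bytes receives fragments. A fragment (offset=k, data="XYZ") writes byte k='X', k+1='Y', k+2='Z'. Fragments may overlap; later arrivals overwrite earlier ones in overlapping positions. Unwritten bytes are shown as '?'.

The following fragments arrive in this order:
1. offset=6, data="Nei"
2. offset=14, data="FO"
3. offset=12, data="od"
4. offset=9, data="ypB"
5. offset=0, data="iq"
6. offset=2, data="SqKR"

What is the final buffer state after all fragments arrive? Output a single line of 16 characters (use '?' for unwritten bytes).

Fragment 1: offset=6 data="Nei" -> buffer=??????Nei???????
Fragment 2: offset=14 data="FO" -> buffer=??????Nei?????FO
Fragment 3: offset=12 data="od" -> buffer=??????Nei???odFO
Fragment 4: offset=9 data="ypB" -> buffer=??????NeiypBodFO
Fragment 5: offset=0 data="iq" -> buffer=iq????NeiypBodFO
Fragment 6: offset=2 data="SqKR" -> buffer=iqSqKRNeiypBodFO

Answer: iqSqKRNeiypBodFO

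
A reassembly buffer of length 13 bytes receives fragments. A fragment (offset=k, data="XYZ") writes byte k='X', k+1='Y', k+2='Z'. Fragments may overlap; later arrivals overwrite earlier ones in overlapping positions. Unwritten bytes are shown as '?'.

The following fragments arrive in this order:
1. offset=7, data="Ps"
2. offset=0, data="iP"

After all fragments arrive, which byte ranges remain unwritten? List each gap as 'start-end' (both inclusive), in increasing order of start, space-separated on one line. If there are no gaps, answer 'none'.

Fragment 1: offset=7 len=2
Fragment 2: offset=0 len=2
Gaps: 2-6 9-12

Answer: 2-6 9-12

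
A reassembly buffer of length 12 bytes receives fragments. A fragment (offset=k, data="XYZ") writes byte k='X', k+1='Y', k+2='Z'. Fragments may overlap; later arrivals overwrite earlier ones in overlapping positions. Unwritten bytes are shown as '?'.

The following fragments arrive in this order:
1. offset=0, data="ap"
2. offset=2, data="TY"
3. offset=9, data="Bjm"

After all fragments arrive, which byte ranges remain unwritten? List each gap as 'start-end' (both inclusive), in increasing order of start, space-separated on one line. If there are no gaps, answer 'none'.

Answer: 4-8

Derivation:
Fragment 1: offset=0 len=2
Fragment 2: offset=2 len=2
Fragment 3: offset=9 len=3
Gaps: 4-8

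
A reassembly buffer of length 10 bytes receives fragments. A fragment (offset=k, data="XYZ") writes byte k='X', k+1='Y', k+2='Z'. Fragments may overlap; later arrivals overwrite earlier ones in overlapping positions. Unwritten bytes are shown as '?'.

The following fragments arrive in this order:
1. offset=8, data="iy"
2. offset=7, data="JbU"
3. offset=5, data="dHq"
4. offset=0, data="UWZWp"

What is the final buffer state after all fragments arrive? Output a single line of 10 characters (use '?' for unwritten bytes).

Fragment 1: offset=8 data="iy" -> buffer=????????iy
Fragment 2: offset=7 data="JbU" -> buffer=???????JbU
Fragment 3: offset=5 data="dHq" -> buffer=?????dHqbU
Fragment 4: offset=0 data="UWZWp" -> buffer=UWZWpdHqbU

Answer: UWZWpdHqbU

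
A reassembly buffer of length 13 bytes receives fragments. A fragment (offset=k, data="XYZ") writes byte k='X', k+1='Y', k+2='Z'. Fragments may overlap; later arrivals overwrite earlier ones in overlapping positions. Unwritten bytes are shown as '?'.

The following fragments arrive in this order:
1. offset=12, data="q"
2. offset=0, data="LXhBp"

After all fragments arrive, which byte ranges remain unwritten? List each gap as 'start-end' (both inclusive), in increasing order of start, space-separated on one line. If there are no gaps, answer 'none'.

Fragment 1: offset=12 len=1
Fragment 2: offset=0 len=5
Gaps: 5-11

Answer: 5-11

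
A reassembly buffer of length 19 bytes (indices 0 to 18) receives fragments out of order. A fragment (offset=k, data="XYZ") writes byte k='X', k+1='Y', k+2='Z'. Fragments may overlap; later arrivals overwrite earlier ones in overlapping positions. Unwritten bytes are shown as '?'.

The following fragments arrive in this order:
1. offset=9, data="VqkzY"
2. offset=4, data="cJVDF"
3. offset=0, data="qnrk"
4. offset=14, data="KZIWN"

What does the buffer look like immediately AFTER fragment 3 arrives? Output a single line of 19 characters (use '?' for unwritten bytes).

Fragment 1: offset=9 data="VqkzY" -> buffer=?????????VqkzY?????
Fragment 2: offset=4 data="cJVDF" -> buffer=????cJVDFVqkzY?????
Fragment 3: offset=0 data="qnrk" -> buffer=qnrkcJVDFVqkzY?????

Answer: qnrkcJVDFVqkzY?????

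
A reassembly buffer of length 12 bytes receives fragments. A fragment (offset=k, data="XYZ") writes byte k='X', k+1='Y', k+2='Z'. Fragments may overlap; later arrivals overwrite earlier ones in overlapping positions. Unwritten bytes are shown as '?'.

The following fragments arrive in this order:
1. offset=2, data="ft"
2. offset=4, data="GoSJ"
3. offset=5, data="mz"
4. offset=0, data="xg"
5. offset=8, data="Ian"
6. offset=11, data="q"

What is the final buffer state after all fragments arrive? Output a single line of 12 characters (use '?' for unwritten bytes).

Fragment 1: offset=2 data="ft" -> buffer=??ft????????
Fragment 2: offset=4 data="GoSJ" -> buffer=??ftGoSJ????
Fragment 3: offset=5 data="mz" -> buffer=??ftGmzJ????
Fragment 4: offset=0 data="xg" -> buffer=xgftGmzJ????
Fragment 5: offset=8 data="Ian" -> buffer=xgftGmzJIan?
Fragment 6: offset=11 data="q" -> buffer=xgftGmzJIanq

Answer: xgftGmzJIanq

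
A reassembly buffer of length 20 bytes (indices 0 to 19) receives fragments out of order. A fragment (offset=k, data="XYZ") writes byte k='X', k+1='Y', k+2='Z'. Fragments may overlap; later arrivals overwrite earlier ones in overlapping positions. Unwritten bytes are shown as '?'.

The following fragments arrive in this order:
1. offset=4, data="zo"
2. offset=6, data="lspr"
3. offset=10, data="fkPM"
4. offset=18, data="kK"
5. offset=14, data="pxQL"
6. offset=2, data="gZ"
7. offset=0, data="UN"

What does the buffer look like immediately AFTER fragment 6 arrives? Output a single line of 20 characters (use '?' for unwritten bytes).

Answer: ??gZzolsprfkPMpxQLkK

Derivation:
Fragment 1: offset=4 data="zo" -> buffer=????zo??????????????
Fragment 2: offset=6 data="lspr" -> buffer=????zolspr??????????
Fragment 3: offset=10 data="fkPM" -> buffer=????zolsprfkPM??????
Fragment 4: offset=18 data="kK" -> buffer=????zolsprfkPM????kK
Fragment 5: offset=14 data="pxQL" -> buffer=????zolsprfkPMpxQLkK
Fragment 6: offset=2 data="gZ" -> buffer=??gZzolsprfkPMpxQLkK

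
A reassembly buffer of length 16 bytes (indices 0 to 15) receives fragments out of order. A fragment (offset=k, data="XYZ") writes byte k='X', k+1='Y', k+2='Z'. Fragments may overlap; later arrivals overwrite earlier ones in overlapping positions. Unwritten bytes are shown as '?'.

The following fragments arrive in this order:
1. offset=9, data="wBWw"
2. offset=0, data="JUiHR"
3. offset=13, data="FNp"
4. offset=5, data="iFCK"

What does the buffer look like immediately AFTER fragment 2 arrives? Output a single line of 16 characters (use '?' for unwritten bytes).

Answer: JUiHR????wBWw???

Derivation:
Fragment 1: offset=9 data="wBWw" -> buffer=?????????wBWw???
Fragment 2: offset=0 data="JUiHR" -> buffer=JUiHR????wBWw???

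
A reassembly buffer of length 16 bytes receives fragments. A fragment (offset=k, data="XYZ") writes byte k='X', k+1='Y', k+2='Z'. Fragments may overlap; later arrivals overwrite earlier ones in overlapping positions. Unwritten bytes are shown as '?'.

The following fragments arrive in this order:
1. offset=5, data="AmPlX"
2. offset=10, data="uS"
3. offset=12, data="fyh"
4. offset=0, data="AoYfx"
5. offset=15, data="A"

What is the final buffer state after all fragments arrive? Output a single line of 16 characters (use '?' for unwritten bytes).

Fragment 1: offset=5 data="AmPlX" -> buffer=?????AmPlX??????
Fragment 2: offset=10 data="uS" -> buffer=?????AmPlXuS????
Fragment 3: offset=12 data="fyh" -> buffer=?????AmPlXuSfyh?
Fragment 4: offset=0 data="AoYfx" -> buffer=AoYfxAmPlXuSfyh?
Fragment 5: offset=15 data="A" -> buffer=AoYfxAmPlXuSfyhA

Answer: AoYfxAmPlXuSfyhA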